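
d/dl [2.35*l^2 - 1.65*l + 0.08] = 4.7*l - 1.65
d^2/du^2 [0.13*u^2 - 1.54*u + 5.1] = 0.260000000000000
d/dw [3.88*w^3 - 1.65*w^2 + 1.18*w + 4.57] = 11.64*w^2 - 3.3*w + 1.18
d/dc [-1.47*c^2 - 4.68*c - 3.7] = -2.94*c - 4.68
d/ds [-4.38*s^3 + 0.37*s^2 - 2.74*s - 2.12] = -13.14*s^2 + 0.74*s - 2.74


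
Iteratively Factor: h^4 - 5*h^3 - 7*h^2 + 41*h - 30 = (h + 3)*(h^3 - 8*h^2 + 17*h - 10) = (h - 1)*(h + 3)*(h^2 - 7*h + 10) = (h - 5)*(h - 1)*(h + 3)*(h - 2)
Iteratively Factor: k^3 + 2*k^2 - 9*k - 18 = (k + 2)*(k^2 - 9) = (k + 2)*(k + 3)*(k - 3)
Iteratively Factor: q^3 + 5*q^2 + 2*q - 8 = (q + 2)*(q^2 + 3*q - 4) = (q - 1)*(q + 2)*(q + 4)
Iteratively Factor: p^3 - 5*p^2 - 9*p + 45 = (p + 3)*(p^2 - 8*p + 15) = (p - 3)*(p + 3)*(p - 5)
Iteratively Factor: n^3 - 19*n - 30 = (n + 2)*(n^2 - 2*n - 15) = (n + 2)*(n + 3)*(n - 5)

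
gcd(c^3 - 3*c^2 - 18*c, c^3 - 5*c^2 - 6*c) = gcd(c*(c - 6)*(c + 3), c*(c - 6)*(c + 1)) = c^2 - 6*c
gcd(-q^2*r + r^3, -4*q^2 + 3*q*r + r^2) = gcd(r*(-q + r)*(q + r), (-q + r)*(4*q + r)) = q - r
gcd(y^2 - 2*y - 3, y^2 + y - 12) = y - 3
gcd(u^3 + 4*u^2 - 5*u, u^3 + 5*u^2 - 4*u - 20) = u + 5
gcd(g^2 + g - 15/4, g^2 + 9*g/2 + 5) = g + 5/2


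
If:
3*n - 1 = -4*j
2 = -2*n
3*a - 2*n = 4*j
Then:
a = 2/3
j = 1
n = -1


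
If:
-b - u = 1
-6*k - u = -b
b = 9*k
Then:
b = -3/4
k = -1/12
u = -1/4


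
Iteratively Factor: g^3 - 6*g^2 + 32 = (g - 4)*(g^2 - 2*g - 8) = (g - 4)^2*(g + 2)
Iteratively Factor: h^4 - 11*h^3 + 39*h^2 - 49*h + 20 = (h - 4)*(h^3 - 7*h^2 + 11*h - 5) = (h - 4)*(h - 1)*(h^2 - 6*h + 5) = (h - 5)*(h - 4)*(h - 1)*(h - 1)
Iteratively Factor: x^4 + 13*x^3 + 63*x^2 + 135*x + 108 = (x + 3)*(x^3 + 10*x^2 + 33*x + 36) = (x + 3)*(x + 4)*(x^2 + 6*x + 9) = (x + 3)^2*(x + 4)*(x + 3)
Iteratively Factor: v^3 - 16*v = (v - 4)*(v^2 + 4*v) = v*(v - 4)*(v + 4)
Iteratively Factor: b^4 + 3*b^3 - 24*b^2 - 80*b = (b + 4)*(b^3 - b^2 - 20*b) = b*(b + 4)*(b^2 - b - 20) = b*(b + 4)^2*(b - 5)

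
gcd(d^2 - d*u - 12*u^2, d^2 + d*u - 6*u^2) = d + 3*u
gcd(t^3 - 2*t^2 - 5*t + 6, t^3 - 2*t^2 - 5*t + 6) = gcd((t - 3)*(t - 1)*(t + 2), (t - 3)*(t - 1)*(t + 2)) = t^3 - 2*t^2 - 5*t + 6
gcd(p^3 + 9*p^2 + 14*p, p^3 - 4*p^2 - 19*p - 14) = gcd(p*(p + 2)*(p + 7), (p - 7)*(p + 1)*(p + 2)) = p + 2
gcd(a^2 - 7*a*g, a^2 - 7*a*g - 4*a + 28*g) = a - 7*g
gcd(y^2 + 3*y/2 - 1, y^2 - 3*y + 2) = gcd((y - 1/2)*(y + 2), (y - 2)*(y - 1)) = 1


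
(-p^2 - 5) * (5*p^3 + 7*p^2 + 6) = -5*p^5 - 7*p^4 - 25*p^3 - 41*p^2 - 30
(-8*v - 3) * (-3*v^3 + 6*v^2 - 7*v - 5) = 24*v^4 - 39*v^3 + 38*v^2 + 61*v + 15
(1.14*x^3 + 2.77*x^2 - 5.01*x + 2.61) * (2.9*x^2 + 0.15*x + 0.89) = 3.306*x^5 + 8.204*x^4 - 13.0989*x^3 + 9.2828*x^2 - 4.0674*x + 2.3229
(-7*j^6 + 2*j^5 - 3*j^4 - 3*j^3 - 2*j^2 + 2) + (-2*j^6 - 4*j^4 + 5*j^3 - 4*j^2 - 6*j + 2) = -9*j^6 + 2*j^5 - 7*j^4 + 2*j^3 - 6*j^2 - 6*j + 4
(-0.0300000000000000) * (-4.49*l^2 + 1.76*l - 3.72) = 0.1347*l^2 - 0.0528*l + 0.1116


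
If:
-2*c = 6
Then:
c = -3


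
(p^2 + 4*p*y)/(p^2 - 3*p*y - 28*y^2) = p/(p - 7*y)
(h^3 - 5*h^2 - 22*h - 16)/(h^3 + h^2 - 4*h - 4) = (h - 8)/(h - 2)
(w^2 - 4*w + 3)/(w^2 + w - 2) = (w - 3)/(w + 2)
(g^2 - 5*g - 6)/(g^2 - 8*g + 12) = (g + 1)/(g - 2)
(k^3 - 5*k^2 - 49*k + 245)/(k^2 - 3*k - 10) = (k^2 - 49)/(k + 2)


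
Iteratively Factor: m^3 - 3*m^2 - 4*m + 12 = (m - 2)*(m^2 - m - 6) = (m - 2)*(m + 2)*(m - 3)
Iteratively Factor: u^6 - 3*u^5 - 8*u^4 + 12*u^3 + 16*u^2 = (u + 1)*(u^5 - 4*u^4 - 4*u^3 + 16*u^2) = (u - 2)*(u + 1)*(u^4 - 2*u^3 - 8*u^2) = u*(u - 2)*(u + 1)*(u^3 - 2*u^2 - 8*u) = u^2*(u - 2)*(u + 1)*(u^2 - 2*u - 8) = u^2*(u - 4)*(u - 2)*(u + 1)*(u + 2)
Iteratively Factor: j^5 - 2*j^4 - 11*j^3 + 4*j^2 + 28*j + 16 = (j - 4)*(j^4 + 2*j^3 - 3*j^2 - 8*j - 4) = (j - 4)*(j - 2)*(j^3 + 4*j^2 + 5*j + 2) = (j - 4)*(j - 2)*(j + 1)*(j^2 + 3*j + 2) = (j - 4)*(j - 2)*(j + 1)^2*(j + 2)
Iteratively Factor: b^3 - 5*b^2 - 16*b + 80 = (b + 4)*(b^2 - 9*b + 20) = (b - 4)*(b + 4)*(b - 5)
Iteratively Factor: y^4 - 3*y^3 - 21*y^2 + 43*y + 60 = (y + 4)*(y^3 - 7*y^2 + 7*y + 15) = (y - 3)*(y + 4)*(y^2 - 4*y - 5) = (y - 3)*(y + 1)*(y + 4)*(y - 5)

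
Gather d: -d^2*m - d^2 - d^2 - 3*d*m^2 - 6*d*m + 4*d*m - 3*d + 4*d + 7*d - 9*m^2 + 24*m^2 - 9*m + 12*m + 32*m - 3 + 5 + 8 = d^2*(-m - 2) + d*(-3*m^2 - 2*m + 8) + 15*m^2 + 35*m + 10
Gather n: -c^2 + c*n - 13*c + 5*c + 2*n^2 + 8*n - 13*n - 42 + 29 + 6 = -c^2 - 8*c + 2*n^2 + n*(c - 5) - 7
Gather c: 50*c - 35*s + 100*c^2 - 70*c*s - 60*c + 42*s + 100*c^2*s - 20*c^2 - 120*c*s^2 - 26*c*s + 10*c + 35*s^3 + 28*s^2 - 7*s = c^2*(100*s + 80) + c*(-120*s^2 - 96*s) + 35*s^3 + 28*s^2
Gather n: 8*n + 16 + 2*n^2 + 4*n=2*n^2 + 12*n + 16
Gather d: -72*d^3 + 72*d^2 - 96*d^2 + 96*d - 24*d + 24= -72*d^3 - 24*d^2 + 72*d + 24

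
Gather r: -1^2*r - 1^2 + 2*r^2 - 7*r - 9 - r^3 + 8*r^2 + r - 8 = -r^3 + 10*r^2 - 7*r - 18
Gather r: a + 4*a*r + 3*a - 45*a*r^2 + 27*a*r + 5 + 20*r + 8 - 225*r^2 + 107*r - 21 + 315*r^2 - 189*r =4*a + r^2*(90 - 45*a) + r*(31*a - 62) - 8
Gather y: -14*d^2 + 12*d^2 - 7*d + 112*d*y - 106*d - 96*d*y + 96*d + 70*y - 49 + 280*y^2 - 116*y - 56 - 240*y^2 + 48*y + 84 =-2*d^2 - 17*d + 40*y^2 + y*(16*d + 2) - 21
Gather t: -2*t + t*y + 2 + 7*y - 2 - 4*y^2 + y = t*(y - 2) - 4*y^2 + 8*y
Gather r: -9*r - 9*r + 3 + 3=6 - 18*r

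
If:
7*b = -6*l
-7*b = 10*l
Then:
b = 0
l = 0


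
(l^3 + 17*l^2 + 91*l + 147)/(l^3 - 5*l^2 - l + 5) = (l^3 + 17*l^2 + 91*l + 147)/(l^3 - 5*l^2 - l + 5)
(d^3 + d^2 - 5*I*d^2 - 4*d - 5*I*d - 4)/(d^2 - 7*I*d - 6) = (d^2 + d*(1 - 4*I) - 4*I)/(d - 6*I)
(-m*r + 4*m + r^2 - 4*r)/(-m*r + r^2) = (r - 4)/r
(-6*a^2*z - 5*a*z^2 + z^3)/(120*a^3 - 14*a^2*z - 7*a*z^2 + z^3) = z*(a + z)/(-20*a^2 - a*z + z^2)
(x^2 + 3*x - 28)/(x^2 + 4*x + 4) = (x^2 + 3*x - 28)/(x^2 + 4*x + 4)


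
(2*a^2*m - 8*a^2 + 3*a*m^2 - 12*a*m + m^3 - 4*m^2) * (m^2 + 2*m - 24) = 2*a^2*m^3 - 4*a^2*m^2 - 64*a^2*m + 192*a^2 + 3*a*m^4 - 6*a*m^3 - 96*a*m^2 + 288*a*m + m^5 - 2*m^4 - 32*m^3 + 96*m^2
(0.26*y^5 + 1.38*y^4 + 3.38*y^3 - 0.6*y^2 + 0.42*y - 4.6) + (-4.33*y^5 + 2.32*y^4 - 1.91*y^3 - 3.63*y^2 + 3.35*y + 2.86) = -4.07*y^5 + 3.7*y^4 + 1.47*y^3 - 4.23*y^2 + 3.77*y - 1.74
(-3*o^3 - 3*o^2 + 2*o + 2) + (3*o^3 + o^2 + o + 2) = -2*o^2 + 3*o + 4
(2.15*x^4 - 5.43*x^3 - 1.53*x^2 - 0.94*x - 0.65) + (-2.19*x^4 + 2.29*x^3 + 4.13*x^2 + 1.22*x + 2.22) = -0.04*x^4 - 3.14*x^3 + 2.6*x^2 + 0.28*x + 1.57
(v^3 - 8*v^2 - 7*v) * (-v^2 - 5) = -v^5 + 8*v^4 + 2*v^3 + 40*v^2 + 35*v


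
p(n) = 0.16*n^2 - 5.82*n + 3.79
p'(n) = 0.32*n - 5.82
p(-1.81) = 14.85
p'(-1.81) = -6.40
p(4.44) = -18.90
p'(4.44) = -4.40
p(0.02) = 3.67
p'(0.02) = -5.81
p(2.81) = -11.30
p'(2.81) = -4.92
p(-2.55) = 19.67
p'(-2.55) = -6.64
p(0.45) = 1.20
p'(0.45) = -5.68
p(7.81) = -31.90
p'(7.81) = -3.32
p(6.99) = -29.07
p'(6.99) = -3.58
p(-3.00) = 22.69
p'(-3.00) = -6.78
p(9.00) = -35.63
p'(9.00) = -2.94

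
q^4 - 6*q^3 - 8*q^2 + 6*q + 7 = (q - 7)*(q - 1)*(q + 1)^2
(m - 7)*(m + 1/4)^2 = m^3 - 13*m^2/2 - 55*m/16 - 7/16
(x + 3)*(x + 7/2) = x^2 + 13*x/2 + 21/2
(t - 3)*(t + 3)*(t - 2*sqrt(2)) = t^3 - 2*sqrt(2)*t^2 - 9*t + 18*sqrt(2)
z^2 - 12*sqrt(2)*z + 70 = (z - 7*sqrt(2))*(z - 5*sqrt(2))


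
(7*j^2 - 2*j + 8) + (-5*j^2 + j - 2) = 2*j^2 - j + 6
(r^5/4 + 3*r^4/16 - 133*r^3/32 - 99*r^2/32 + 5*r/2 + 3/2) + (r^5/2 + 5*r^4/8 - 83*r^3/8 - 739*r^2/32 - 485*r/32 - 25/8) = 3*r^5/4 + 13*r^4/16 - 465*r^3/32 - 419*r^2/16 - 405*r/32 - 13/8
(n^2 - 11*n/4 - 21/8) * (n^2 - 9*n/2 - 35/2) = n^4 - 29*n^3/4 - 31*n^2/4 + 959*n/16 + 735/16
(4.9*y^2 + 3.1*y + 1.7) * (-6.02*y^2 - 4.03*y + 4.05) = -29.498*y^4 - 38.409*y^3 - 2.882*y^2 + 5.704*y + 6.885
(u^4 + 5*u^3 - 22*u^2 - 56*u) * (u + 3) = u^5 + 8*u^4 - 7*u^3 - 122*u^2 - 168*u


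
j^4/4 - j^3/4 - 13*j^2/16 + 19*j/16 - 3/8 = (j/4 + 1/2)*(j - 3/2)*(j - 1)*(j - 1/2)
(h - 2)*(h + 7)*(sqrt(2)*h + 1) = sqrt(2)*h^3 + h^2 + 5*sqrt(2)*h^2 - 14*sqrt(2)*h + 5*h - 14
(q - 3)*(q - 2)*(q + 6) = q^3 + q^2 - 24*q + 36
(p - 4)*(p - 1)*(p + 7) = p^3 + 2*p^2 - 31*p + 28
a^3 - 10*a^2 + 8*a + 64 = (a - 8)*(a - 4)*(a + 2)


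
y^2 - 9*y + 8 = (y - 8)*(y - 1)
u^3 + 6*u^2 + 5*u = u*(u + 1)*(u + 5)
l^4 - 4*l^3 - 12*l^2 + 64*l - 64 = (l - 4)*(l - 2)^2*(l + 4)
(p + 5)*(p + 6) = p^2 + 11*p + 30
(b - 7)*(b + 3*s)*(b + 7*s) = b^3 + 10*b^2*s - 7*b^2 + 21*b*s^2 - 70*b*s - 147*s^2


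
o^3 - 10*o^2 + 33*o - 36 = (o - 4)*(o - 3)^2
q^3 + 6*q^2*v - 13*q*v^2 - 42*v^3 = (q - 3*v)*(q + 2*v)*(q + 7*v)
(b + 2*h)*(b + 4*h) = b^2 + 6*b*h + 8*h^2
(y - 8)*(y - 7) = y^2 - 15*y + 56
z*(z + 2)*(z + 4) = z^3 + 6*z^2 + 8*z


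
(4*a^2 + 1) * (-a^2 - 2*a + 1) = -4*a^4 - 8*a^3 + 3*a^2 - 2*a + 1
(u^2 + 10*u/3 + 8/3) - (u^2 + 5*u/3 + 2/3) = 5*u/3 + 2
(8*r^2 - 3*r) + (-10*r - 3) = 8*r^2 - 13*r - 3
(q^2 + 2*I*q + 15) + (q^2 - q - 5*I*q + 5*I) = 2*q^2 - q - 3*I*q + 15 + 5*I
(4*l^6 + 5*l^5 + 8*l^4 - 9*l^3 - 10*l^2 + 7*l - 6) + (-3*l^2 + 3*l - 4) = 4*l^6 + 5*l^5 + 8*l^4 - 9*l^3 - 13*l^2 + 10*l - 10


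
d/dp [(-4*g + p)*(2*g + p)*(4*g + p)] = -16*g^2 + 4*g*p + 3*p^2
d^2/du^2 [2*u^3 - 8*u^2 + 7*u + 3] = 12*u - 16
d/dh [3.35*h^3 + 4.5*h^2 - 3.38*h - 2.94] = 10.05*h^2 + 9.0*h - 3.38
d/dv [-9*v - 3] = -9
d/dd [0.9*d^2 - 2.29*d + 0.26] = 1.8*d - 2.29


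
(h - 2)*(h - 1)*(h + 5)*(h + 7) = h^4 + 9*h^3 + h^2 - 81*h + 70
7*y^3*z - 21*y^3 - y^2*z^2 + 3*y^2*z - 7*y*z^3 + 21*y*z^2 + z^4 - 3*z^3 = (-7*y + z)*(-y + z)*(y + z)*(z - 3)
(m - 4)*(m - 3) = m^2 - 7*m + 12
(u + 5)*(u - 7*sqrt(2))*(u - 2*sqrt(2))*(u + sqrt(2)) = u^4 - 8*sqrt(2)*u^3 + 5*u^3 - 40*sqrt(2)*u^2 + 10*u^2 + 28*sqrt(2)*u + 50*u + 140*sqrt(2)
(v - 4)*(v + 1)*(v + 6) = v^3 + 3*v^2 - 22*v - 24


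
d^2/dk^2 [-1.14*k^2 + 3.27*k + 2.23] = -2.28000000000000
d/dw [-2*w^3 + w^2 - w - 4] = -6*w^2 + 2*w - 1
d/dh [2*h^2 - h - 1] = 4*h - 1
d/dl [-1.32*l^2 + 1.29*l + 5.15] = 1.29 - 2.64*l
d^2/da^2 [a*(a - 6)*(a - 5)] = 6*a - 22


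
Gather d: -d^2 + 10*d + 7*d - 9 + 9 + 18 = -d^2 + 17*d + 18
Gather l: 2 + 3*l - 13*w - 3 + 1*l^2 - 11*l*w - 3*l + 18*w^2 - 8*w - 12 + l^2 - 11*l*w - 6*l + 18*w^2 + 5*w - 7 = 2*l^2 + l*(-22*w - 6) + 36*w^2 - 16*w - 20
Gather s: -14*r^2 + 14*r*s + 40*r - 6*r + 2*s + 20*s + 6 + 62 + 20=-14*r^2 + 34*r + s*(14*r + 22) + 88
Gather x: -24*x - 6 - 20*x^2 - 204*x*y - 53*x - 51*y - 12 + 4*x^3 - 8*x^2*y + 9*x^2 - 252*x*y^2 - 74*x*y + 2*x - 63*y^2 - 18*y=4*x^3 + x^2*(-8*y - 11) + x*(-252*y^2 - 278*y - 75) - 63*y^2 - 69*y - 18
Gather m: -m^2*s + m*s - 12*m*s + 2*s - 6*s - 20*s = -m^2*s - 11*m*s - 24*s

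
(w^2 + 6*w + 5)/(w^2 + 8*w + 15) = (w + 1)/(w + 3)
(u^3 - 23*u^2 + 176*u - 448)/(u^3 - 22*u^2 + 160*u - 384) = (u - 7)/(u - 6)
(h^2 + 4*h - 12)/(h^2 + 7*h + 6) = (h - 2)/(h + 1)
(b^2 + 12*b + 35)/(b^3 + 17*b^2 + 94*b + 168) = (b + 5)/(b^2 + 10*b + 24)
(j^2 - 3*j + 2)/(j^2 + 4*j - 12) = (j - 1)/(j + 6)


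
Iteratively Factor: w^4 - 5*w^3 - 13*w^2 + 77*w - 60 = (w - 3)*(w^3 - 2*w^2 - 19*w + 20) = (w - 3)*(w + 4)*(w^2 - 6*w + 5) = (w - 3)*(w - 1)*(w + 4)*(w - 5)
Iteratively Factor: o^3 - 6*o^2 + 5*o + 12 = (o - 4)*(o^2 - 2*o - 3) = (o - 4)*(o - 3)*(o + 1)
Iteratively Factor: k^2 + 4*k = (k)*(k + 4)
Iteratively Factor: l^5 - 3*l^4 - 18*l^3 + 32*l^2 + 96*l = (l)*(l^4 - 3*l^3 - 18*l^2 + 32*l + 96) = l*(l - 4)*(l^3 + l^2 - 14*l - 24) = l*(l - 4)^2*(l^2 + 5*l + 6) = l*(l - 4)^2*(l + 3)*(l + 2)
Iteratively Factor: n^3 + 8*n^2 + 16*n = (n + 4)*(n^2 + 4*n) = (n + 4)^2*(n)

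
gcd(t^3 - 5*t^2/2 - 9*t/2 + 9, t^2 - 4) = t + 2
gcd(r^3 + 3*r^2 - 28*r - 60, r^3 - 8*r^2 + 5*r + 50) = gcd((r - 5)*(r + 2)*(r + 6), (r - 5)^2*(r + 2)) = r^2 - 3*r - 10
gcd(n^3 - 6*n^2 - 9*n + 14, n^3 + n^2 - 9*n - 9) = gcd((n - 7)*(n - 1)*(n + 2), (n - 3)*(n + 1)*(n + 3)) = 1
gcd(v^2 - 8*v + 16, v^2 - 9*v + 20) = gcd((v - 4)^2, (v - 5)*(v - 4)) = v - 4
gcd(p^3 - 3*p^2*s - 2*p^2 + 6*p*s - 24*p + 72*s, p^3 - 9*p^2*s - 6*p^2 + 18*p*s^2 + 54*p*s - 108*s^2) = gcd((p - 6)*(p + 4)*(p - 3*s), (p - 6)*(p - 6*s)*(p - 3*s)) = p^2 - 3*p*s - 6*p + 18*s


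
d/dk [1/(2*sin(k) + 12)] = -cos(k)/(2*(sin(k) + 6)^2)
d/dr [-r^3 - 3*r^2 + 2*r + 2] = -3*r^2 - 6*r + 2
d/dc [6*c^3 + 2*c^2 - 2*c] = 18*c^2 + 4*c - 2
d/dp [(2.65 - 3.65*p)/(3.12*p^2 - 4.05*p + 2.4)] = (11.388*p^2 - 16.536*p + 1.9725)/(9.7344*p^4 - 25.272*p^3 + 31.3785*p^2 - 19.44*p + 5.76)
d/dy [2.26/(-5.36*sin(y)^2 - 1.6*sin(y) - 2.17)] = (24.2272*sin(y) + 3.616)*cos(y)/(5.36*sin(y)^2 + 1.6*sin(y) + 2.17)^2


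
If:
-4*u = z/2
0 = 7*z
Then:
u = 0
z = 0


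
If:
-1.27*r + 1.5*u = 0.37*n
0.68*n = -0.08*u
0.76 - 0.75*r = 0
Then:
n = -0.10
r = 1.01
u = 0.83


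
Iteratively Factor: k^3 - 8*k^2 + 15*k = (k)*(k^2 - 8*k + 15) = k*(k - 3)*(k - 5)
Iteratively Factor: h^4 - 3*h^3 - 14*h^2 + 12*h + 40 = (h - 2)*(h^3 - h^2 - 16*h - 20) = (h - 5)*(h - 2)*(h^2 + 4*h + 4) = (h - 5)*(h - 2)*(h + 2)*(h + 2)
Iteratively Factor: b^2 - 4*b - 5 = (b + 1)*(b - 5)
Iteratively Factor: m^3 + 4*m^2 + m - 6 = (m - 1)*(m^2 + 5*m + 6) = (m - 1)*(m + 3)*(m + 2)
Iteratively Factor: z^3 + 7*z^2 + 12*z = (z)*(z^2 + 7*z + 12) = z*(z + 4)*(z + 3)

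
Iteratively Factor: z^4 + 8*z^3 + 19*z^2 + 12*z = (z + 3)*(z^3 + 5*z^2 + 4*z) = z*(z + 3)*(z^2 + 5*z + 4) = z*(z + 1)*(z + 3)*(z + 4)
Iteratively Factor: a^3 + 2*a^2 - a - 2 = (a - 1)*(a^2 + 3*a + 2) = (a - 1)*(a + 1)*(a + 2)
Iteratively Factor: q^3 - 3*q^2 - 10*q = (q + 2)*(q^2 - 5*q) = (q - 5)*(q + 2)*(q)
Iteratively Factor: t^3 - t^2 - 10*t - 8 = (t + 1)*(t^2 - 2*t - 8) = (t - 4)*(t + 1)*(t + 2)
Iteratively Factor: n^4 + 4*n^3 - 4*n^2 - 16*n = (n)*(n^3 + 4*n^2 - 4*n - 16) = n*(n + 4)*(n^2 - 4) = n*(n + 2)*(n + 4)*(n - 2)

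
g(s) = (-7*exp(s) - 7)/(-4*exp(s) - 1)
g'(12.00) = 0.00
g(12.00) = 1.75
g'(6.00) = 0.00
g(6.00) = 1.75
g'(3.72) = -0.03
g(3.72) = 1.78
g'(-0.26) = -0.97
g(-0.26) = 3.04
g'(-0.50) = -1.09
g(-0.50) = 3.28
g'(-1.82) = -1.25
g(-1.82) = 4.94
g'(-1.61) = -1.30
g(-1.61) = 4.67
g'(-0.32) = -1.00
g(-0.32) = 3.09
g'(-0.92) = -1.24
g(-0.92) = 3.77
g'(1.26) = -0.32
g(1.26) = 2.10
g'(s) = 4*(-7*exp(s) - 7)*exp(s)/(-4*exp(s) - 1)^2 - 7*exp(s)/(-4*exp(s) - 1) = -21*exp(s)/(4*exp(s) + 1)^2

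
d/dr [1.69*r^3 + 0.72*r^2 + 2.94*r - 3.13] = 5.07*r^2 + 1.44*r + 2.94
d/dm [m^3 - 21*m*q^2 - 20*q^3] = 3*m^2 - 21*q^2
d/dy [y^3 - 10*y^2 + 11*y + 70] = 3*y^2 - 20*y + 11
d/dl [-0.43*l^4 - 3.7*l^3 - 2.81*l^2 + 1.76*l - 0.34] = -1.72*l^3 - 11.1*l^2 - 5.62*l + 1.76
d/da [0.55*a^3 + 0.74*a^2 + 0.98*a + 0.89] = 1.65*a^2 + 1.48*a + 0.98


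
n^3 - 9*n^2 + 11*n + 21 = (n - 7)*(n - 3)*(n + 1)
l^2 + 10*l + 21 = (l + 3)*(l + 7)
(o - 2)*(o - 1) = o^2 - 3*o + 2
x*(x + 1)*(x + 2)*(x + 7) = x^4 + 10*x^3 + 23*x^2 + 14*x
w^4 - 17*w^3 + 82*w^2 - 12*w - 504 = (w - 7)*(w - 6)^2*(w + 2)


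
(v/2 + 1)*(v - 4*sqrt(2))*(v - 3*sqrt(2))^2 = v^4/2 - 5*sqrt(2)*v^3 + v^3 - 10*sqrt(2)*v^2 + 33*v^2 - 36*sqrt(2)*v + 66*v - 72*sqrt(2)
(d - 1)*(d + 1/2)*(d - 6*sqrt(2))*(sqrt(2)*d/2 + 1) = sqrt(2)*d^4/2 - 5*d^3 - sqrt(2)*d^3/4 - 25*sqrt(2)*d^2/4 + 5*d^2/2 + 5*d/2 + 3*sqrt(2)*d + 3*sqrt(2)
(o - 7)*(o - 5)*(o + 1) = o^3 - 11*o^2 + 23*o + 35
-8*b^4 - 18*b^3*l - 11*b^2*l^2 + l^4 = (-4*b + l)*(b + l)^2*(2*b + l)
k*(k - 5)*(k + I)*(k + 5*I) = k^4 - 5*k^3 + 6*I*k^3 - 5*k^2 - 30*I*k^2 + 25*k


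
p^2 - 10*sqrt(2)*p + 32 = (p - 8*sqrt(2))*(p - 2*sqrt(2))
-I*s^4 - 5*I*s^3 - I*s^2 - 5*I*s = s*(s + 5)*(s - I)*(-I*s + 1)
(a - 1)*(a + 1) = a^2 - 1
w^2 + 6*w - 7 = (w - 1)*(w + 7)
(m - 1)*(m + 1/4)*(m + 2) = m^3 + 5*m^2/4 - 7*m/4 - 1/2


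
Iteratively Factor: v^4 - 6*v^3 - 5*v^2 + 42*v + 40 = (v - 5)*(v^3 - v^2 - 10*v - 8) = (v - 5)*(v + 2)*(v^2 - 3*v - 4) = (v - 5)*(v + 1)*(v + 2)*(v - 4)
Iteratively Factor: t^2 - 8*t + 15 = (t - 5)*(t - 3)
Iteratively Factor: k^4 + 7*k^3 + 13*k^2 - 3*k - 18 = (k + 3)*(k^3 + 4*k^2 + k - 6) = (k + 2)*(k + 3)*(k^2 + 2*k - 3) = (k - 1)*(k + 2)*(k + 3)*(k + 3)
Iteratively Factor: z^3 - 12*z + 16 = (z + 4)*(z^2 - 4*z + 4) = (z - 2)*(z + 4)*(z - 2)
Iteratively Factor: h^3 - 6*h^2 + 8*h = (h)*(h^2 - 6*h + 8) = h*(h - 2)*(h - 4)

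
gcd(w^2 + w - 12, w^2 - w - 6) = w - 3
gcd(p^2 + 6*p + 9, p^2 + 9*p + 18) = p + 3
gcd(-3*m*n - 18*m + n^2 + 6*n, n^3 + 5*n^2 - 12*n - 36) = n + 6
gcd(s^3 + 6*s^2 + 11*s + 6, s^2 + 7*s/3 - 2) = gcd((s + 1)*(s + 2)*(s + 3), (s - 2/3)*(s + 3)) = s + 3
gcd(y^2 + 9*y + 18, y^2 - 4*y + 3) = 1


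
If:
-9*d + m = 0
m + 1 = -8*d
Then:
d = -1/17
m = -9/17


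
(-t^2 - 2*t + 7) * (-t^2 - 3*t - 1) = t^4 + 5*t^3 - 19*t - 7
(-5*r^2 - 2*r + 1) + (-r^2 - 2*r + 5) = -6*r^2 - 4*r + 6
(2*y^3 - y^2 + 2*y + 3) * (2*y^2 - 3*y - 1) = 4*y^5 - 8*y^4 + 5*y^3 + y^2 - 11*y - 3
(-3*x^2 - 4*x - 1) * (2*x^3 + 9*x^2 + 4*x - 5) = -6*x^5 - 35*x^4 - 50*x^3 - 10*x^2 + 16*x + 5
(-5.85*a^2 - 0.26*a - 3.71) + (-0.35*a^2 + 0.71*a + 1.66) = -6.2*a^2 + 0.45*a - 2.05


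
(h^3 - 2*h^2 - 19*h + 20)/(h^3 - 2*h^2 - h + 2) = (h^2 - h - 20)/(h^2 - h - 2)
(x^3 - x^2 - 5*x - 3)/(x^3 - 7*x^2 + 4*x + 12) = (x^2 - 2*x - 3)/(x^2 - 8*x + 12)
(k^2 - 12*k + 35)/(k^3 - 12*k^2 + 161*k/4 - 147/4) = 4*(k - 5)/(4*k^2 - 20*k + 21)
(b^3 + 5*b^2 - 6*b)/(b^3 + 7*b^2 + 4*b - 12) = b/(b + 2)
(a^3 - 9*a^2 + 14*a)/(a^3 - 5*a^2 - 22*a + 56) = a/(a + 4)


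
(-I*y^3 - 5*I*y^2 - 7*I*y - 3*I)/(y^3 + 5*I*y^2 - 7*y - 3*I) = I*(-y^3 - 5*y^2 - 7*y - 3)/(y^3 + 5*I*y^2 - 7*y - 3*I)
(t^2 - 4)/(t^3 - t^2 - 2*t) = (t + 2)/(t*(t + 1))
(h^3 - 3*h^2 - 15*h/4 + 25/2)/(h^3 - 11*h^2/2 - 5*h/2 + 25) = (h - 5/2)/(h - 5)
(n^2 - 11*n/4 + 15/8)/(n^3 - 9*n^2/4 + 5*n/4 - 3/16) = 2*(4*n - 5)/(8*n^2 - 6*n + 1)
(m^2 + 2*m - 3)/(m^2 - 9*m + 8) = (m + 3)/(m - 8)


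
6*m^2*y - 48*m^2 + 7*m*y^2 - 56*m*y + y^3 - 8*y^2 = (m + y)*(6*m + y)*(y - 8)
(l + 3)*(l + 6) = l^2 + 9*l + 18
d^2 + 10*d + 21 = (d + 3)*(d + 7)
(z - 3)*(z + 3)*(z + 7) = z^3 + 7*z^2 - 9*z - 63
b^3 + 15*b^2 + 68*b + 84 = (b + 2)*(b + 6)*(b + 7)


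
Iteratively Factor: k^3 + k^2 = (k)*(k^2 + k) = k^2*(k + 1)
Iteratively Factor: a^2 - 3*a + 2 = (a - 1)*(a - 2)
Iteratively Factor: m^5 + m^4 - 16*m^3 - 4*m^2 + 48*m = (m - 3)*(m^4 + 4*m^3 - 4*m^2 - 16*m) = (m - 3)*(m - 2)*(m^3 + 6*m^2 + 8*m) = (m - 3)*(m - 2)*(m + 2)*(m^2 + 4*m) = (m - 3)*(m - 2)*(m + 2)*(m + 4)*(m)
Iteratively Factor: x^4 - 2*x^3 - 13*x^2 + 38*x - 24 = (x - 1)*(x^3 - x^2 - 14*x + 24) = (x - 3)*(x - 1)*(x^2 + 2*x - 8) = (x - 3)*(x - 1)*(x + 4)*(x - 2)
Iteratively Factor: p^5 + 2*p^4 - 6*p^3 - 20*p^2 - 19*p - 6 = (p + 2)*(p^4 - 6*p^2 - 8*p - 3) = (p + 1)*(p + 2)*(p^3 - p^2 - 5*p - 3) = (p + 1)^2*(p + 2)*(p^2 - 2*p - 3) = (p + 1)^3*(p + 2)*(p - 3)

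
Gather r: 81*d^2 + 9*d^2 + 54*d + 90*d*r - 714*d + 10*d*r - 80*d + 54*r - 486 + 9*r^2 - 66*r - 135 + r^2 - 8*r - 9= 90*d^2 - 740*d + 10*r^2 + r*(100*d - 20) - 630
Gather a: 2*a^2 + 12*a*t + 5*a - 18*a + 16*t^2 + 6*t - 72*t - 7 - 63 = 2*a^2 + a*(12*t - 13) + 16*t^2 - 66*t - 70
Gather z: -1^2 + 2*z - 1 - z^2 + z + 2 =-z^2 + 3*z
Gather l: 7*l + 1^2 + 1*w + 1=7*l + w + 2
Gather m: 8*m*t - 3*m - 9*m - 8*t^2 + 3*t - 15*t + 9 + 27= m*(8*t - 12) - 8*t^2 - 12*t + 36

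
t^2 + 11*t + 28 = (t + 4)*(t + 7)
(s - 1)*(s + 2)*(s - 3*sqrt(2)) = s^3 - 3*sqrt(2)*s^2 + s^2 - 3*sqrt(2)*s - 2*s + 6*sqrt(2)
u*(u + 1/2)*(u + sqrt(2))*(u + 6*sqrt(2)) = u^4 + u^3/2 + 7*sqrt(2)*u^3 + 7*sqrt(2)*u^2/2 + 12*u^2 + 6*u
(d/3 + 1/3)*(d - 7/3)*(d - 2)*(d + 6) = d^4/3 + 8*d^3/9 - 59*d^2/9 + 20*d/9 + 28/3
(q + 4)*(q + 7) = q^2 + 11*q + 28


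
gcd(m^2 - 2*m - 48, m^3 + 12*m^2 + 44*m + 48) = m + 6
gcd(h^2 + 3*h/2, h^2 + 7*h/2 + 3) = h + 3/2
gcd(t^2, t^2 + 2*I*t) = t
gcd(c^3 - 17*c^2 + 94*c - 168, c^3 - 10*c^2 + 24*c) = c^2 - 10*c + 24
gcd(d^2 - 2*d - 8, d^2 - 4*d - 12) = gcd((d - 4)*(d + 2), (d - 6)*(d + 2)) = d + 2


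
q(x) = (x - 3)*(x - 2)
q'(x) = 2*x - 5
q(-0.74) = 10.25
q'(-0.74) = -6.48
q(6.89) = 19.02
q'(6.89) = 8.78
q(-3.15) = 31.67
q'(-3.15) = -11.30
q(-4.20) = 44.64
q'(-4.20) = -13.40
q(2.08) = -0.07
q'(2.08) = -0.84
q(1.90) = 0.11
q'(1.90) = -1.20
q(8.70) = 38.19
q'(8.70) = 12.40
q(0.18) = 5.13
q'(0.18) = -4.64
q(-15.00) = 306.00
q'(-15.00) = -35.00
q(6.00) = 12.00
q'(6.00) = 7.00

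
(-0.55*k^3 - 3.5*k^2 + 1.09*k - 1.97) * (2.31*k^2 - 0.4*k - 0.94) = -1.2705*k^5 - 7.865*k^4 + 4.4349*k^3 - 1.6967*k^2 - 0.2366*k + 1.8518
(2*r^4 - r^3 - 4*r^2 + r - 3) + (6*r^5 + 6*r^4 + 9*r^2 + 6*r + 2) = 6*r^5 + 8*r^4 - r^3 + 5*r^2 + 7*r - 1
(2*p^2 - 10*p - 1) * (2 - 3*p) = -6*p^3 + 34*p^2 - 17*p - 2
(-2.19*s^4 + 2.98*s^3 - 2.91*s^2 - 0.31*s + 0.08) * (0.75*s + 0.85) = -1.6425*s^5 + 0.3735*s^4 + 0.3505*s^3 - 2.706*s^2 - 0.2035*s + 0.068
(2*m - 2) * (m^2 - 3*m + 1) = 2*m^3 - 8*m^2 + 8*m - 2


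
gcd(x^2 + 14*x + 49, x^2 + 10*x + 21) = x + 7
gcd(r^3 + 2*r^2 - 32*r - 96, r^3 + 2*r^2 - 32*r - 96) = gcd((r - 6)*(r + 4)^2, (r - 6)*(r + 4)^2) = r^3 + 2*r^2 - 32*r - 96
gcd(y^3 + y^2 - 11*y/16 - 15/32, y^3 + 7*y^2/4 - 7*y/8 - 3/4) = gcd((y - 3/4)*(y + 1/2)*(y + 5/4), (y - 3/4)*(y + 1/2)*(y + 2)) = y^2 - y/4 - 3/8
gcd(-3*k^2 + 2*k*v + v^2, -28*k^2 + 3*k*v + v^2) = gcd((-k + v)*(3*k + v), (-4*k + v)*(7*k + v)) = 1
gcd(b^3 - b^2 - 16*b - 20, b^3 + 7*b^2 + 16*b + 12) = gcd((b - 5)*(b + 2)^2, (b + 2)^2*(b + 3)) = b^2 + 4*b + 4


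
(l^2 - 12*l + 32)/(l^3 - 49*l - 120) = (l - 4)/(l^2 + 8*l + 15)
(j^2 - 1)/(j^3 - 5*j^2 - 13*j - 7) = (j - 1)/(j^2 - 6*j - 7)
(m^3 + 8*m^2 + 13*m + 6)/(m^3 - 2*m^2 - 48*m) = (m^2 + 2*m + 1)/(m*(m - 8))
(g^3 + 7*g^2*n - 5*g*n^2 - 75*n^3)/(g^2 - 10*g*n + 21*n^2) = (g^2 + 10*g*n + 25*n^2)/(g - 7*n)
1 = 1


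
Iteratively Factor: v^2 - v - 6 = (v + 2)*(v - 3)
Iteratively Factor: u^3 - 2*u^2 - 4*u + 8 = (u + 2)*(u^2 - 4*u + 4) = (u - 2)*(u + 2)*(u - 2)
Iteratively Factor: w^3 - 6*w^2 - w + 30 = (w - 5)*(w^2 - w - 6) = (w - 5)*(w + 2)*(w - 3)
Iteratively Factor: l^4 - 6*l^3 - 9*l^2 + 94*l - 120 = (l - 3)*(l^3 - 3*l^2 - 18*l + 40) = (l - 3)*(l - 2)*(l^2 - l - 20) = (l - 3)*(l - 2)*(l + 4)*(l - 5)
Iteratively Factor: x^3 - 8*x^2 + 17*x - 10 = (x - 5)*(x^2 - 3*x + 2) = (x - 5)*(x - 2)*(x - 1)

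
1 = 1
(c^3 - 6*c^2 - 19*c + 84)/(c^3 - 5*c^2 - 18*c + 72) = (c - 7)/(c - 6)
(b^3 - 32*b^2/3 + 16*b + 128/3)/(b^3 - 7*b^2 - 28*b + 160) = (b + 4/3)/(b + 5)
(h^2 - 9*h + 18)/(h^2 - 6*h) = (h - 3)/h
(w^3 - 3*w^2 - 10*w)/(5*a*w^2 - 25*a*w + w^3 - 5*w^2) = (w + 2)/(5*a + w)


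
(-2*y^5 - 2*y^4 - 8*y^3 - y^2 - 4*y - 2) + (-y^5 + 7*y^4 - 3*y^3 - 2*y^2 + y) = -3*y^5 + 5*y^4 - 11*y^3 - 3*y^2 - 3*y - 2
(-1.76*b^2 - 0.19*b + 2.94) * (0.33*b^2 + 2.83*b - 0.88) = -0.5808*b^4 - 5.0435*b^3 + 1.9813*b^2 + 8.4874*b - 2.5872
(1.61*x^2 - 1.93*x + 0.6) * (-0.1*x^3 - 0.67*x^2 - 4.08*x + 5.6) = -0.161*x^5 - 0.8857*x^4 - 5.3357*x^3 + 16.4884*x^2 - 13.256*x + 3.36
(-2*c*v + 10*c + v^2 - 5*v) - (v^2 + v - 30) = -2*c*v + 10*c - 6*v + 30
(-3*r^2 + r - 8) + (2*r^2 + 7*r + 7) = -r^2 + 8*r - 1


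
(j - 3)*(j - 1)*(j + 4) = j^3 - 13*j + 12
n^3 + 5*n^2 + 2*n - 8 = (n - 1)*(n + 2)*(n + 4)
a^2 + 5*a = a*(a + 5)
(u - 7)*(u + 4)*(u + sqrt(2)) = u^3 - 3*u^2 + sqrt(2)*u^2 - 28*u - 3*sqrt(2)*u - 28*sqrt(2)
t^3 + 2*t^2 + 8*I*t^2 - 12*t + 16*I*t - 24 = (t + 2)*(t + 2*I)*(t + 6*I)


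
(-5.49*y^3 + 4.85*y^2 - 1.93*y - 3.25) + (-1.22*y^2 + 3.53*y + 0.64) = -5.49*y^3 + 3.63*y^2 + 1.6*y - 2.61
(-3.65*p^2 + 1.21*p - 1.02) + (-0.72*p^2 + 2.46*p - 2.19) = -4.37*p^2 + 3.67*p - 3.21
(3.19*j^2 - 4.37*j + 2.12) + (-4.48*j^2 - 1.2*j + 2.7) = -1.29*j^2 - 5.57*j + 4.82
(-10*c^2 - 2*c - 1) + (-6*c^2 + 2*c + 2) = 1 - 16*c^2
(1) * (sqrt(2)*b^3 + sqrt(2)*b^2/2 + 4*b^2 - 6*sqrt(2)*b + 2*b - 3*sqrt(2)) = sqrt(2)*b^3 + sqrt(2)*b^2/2 + 4*b^2 - 6*sqrt(2)*b + 2*b - 3*sqrt(2)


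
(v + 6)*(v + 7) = v^2 + 13*v + 42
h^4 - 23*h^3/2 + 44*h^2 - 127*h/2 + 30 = (h - 5)*(h - 4)*(h - 3/2)*(h - 1)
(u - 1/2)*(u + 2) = u^2 + 3*u/2 - 1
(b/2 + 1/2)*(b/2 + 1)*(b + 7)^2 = b^4/4 + 17*b^3/4 + 93*b^2/4 + 175*b/4 + 49/2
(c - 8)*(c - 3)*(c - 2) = c^3 - 13*c^2 + 46*c - 48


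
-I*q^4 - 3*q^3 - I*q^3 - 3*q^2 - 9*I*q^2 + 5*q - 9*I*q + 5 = (q + 1)*(q - 5*I)*(q + I)*(-I*q + 1)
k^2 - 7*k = k*(k - 7)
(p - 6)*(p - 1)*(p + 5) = p^3 - 2*p^2 - 29*p + 30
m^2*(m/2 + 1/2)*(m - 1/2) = m^4/2 + m^3/4 - m^2/4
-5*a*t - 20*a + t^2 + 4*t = (-5*a + t)*(t + 4)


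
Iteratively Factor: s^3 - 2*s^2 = (s)*(s^2 - 2*s) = s^2*(s - 2)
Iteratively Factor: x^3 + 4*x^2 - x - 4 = (x + 1)*(x^2 + 3*x - 4) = (x - 1)*(x + 1)*(x + 4)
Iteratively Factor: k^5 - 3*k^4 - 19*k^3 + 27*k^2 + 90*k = (k + 3)*(k^4 - 6*k^3 - k^2 + 30*k) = (k - 5)*(k + 3)*(k^3 - k^2 - 6*k) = (k - 5)*(k - 3)*(k + 3)*(k^2 + 2*k) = (k - 5)*(k - 3)*(k + 2)*(k + 3)*(k)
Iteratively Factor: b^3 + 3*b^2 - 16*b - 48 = (b - 4)*(b^2 + 7*b + 12) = (b - 4)*(b + 3)*(b + 4)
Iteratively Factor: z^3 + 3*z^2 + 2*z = (z + 1)*(z^2 + 2*z) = z*(z + 1)*(z + 2)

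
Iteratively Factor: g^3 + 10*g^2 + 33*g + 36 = (g + 3)*(g^2 + 7*g + 12) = (g + 3)*(g + 4)*(g + 3)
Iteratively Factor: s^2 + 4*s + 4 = (s + 2)*(s + 2)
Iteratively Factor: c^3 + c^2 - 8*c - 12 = (c + 2)*(c^2 - c - 6) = (c - 3)*(c + 2)*(c + 2)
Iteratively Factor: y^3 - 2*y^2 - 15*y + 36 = (y + 4)*(y^2 - 6*y + 9) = (y - 3)*(y + 4)*(y - 3)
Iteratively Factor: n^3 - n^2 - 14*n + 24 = (n - 3)*(n^2 + 2*n - 8) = (n - 3)*(n + 4)*(n - 2)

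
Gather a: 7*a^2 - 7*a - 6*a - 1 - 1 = 7*a^2 - 13*a - 2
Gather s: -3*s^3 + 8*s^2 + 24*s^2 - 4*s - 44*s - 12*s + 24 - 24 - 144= -3*s^3 + 32*s^2 - 60*s - 144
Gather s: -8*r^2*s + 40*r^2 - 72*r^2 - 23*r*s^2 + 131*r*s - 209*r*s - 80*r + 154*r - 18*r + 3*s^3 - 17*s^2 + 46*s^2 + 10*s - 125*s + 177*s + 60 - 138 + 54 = -32*r^2 + 56*r + 3*s^3 + s^2*(29 - 23*r) + s*(-8*r^2 - 78*r + 62) - 24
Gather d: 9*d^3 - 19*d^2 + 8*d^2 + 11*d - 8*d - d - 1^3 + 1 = 9*d^3 - 11*d^2 + 2*d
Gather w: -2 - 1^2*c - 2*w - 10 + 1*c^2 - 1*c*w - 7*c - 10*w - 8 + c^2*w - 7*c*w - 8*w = c^2 - 8*c + w*(c^2 - 8*c - 20) - 20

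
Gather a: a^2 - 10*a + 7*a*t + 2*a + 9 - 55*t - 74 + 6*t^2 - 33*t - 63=a^2 + a*(7*t - 8) + 6*t^2 - 88*t - 128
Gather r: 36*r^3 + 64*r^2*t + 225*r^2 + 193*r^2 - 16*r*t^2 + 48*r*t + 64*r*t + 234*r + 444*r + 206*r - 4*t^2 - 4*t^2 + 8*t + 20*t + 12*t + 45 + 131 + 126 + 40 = 36*r^3 + r^2*(64*t + 418) + r*(-16*t^2 + 112*t + 884) - 8*t^2 + 40*t + 342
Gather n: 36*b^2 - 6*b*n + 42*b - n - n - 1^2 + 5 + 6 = 36*b^2 + 42*b + n*(-6*b - 2) + 10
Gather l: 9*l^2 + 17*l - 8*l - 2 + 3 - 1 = 9*l^2 + 9*l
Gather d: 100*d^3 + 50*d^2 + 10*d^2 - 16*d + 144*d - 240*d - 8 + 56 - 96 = 100*d^3 + 60*d^2 - 112*d - 48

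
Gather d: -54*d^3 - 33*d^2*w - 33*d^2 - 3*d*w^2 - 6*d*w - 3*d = -54*d^3 + d^2*(-33*w - 33) + d*(-3*w^2 - 6*w - 3)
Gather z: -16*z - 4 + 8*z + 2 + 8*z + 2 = 0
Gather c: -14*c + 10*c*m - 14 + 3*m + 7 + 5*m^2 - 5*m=c*(10*m - 14) + 5*m^2 - 2*m - 7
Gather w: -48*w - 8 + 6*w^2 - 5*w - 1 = 6*w^2 - 53*w - 9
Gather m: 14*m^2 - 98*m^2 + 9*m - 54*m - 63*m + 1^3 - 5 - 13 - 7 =-84*m^2 - 108*m - 24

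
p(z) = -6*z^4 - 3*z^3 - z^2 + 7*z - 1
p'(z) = -24*z^3 - 9*z^2 - 2*z + 7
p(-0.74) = -7.31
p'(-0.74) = 13.28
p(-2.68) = -278.72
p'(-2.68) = 409.69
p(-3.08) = -484.34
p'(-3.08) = 629.02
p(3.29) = -798.59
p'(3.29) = -951.67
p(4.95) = -3956.95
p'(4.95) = -3134.32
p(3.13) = -656.76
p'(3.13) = -823.38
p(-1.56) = -38.50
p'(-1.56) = 79.33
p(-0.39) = -3.84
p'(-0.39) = 7.83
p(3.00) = -556.00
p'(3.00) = -728.00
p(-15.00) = -293956.00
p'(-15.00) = 79012.00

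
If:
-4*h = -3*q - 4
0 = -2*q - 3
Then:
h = -1/8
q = -3/2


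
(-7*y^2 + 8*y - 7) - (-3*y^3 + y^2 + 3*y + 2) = 3*y^3 - 8*y^2 + 5*y - 9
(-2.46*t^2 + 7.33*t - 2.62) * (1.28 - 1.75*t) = 4.305*t^3 - 15.9763*t^2 + 13.9674*t - 3.3536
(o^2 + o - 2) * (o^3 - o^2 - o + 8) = o^5 - 4*o^3 + 9*o^2 + 10*o - 16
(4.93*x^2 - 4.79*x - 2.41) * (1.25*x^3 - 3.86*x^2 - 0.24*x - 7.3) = 6.1625*x^5 - 25.0173*x^4 + 14.2937*x^3 - 25.5368*x^2 + 35.5454*x + 17.593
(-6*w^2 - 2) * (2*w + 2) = -12*w^3 - 12*w^2 - 4*w - 4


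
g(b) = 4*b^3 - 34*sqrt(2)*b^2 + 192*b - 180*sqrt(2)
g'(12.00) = 766.00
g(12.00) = 2037.45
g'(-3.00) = 588.50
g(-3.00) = -1371.31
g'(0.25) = 168.71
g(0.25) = -209.50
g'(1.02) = 106.39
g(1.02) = -104.50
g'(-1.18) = 322.19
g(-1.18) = -554.64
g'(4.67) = 4.61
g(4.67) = 0.83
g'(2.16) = 40.27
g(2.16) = -23.86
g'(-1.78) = 401.20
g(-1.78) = -771.22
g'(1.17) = 95.91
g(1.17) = -89.33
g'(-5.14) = 1003.33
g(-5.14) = -3054.97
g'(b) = 12*b^2 - 68*sqrt(2)*b + 192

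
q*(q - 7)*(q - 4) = q^3 - 11*q^2 + 28*q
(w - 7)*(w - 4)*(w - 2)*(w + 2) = w^4 - 11*w^3 + 24*w^2 + 44*w - 112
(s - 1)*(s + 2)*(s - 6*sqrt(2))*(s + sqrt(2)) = s^4 - 5*sqrt(2)*s^3 + s^3 - 14*s^2 - 5*sqrt(2)*s^2 - 12*s + 10*sqrt(2)*s + 24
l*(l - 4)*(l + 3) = l^3 - l^2 - 12*l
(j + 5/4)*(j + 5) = j^2 + 25*j/4 + 25/4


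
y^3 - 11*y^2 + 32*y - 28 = (y - 7)*(y - 2)^2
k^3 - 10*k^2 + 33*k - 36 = (k - 4)*(k - 3)^2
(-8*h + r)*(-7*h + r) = 56*h^2 - 15*h*r + r^2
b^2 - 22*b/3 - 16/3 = (b - 8)*(b + 2/3)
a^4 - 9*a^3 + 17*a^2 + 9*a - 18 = (a - 6)*(a - 3)*(a - 1)*(a + 1)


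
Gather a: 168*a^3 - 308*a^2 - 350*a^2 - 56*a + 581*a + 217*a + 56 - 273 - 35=168*a^3 - 658*a^2 + 742*a - 252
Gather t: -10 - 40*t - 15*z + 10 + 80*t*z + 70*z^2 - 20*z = t*(80*z - 40) + 70*z^2 - 35*z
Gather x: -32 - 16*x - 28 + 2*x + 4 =-14*x - 56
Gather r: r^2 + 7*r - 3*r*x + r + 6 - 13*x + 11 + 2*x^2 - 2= r^2 + r*(8 - 3*x) + 2*x^2 - 13*x + 15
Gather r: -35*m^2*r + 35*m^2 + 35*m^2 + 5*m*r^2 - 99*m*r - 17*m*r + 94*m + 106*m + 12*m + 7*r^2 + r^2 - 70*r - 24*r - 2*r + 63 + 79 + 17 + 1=70*m^2 + 212*m + r^2*(5*m + 8) + r*(-35*m^2 - 116*m - 96) + 160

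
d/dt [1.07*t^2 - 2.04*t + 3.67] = 2.14*t - 2.04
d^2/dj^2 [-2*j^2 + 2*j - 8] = -4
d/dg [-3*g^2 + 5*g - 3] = 5 - 6*g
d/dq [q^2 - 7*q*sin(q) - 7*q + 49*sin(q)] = -7*q*cos(q) + 2*q - 7*sin(q) + 49*cos(q) - 7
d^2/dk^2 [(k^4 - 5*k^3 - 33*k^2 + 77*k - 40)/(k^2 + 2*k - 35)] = 2*(k^6 + 6*k^5 - 93*k^4 - 612*k^3 + 4815*k^2 - 10530*k - 36595)/(k^6 + 6*k^5 - 93*k^4 - 412*k^3 + 3255*k^2 + 7350*k - 42875)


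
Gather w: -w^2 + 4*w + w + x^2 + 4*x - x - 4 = -w^2 + 5*w + x^2 + 3*x - 4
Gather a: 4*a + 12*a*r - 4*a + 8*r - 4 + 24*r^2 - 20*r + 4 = 12*a*r + 24*r^2 - 12*r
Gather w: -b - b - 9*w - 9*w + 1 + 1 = -2*b - 18*w + 2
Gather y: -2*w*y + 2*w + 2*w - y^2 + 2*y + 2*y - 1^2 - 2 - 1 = 4*w - y^2 + y*(4 - 2*w) - 4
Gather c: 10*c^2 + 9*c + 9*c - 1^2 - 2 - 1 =10*c^2 + 18*c - 4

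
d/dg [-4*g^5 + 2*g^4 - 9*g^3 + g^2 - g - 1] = -20*g^4 + 8*g^3 - 27*g^2 + 2*g - 1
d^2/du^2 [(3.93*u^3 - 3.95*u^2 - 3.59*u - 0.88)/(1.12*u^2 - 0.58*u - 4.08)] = (-7.105427357601e-15*u^4 + 24.422728*u^3 - 59.12304*u^2 + 297.522816*u - 123.150368)/(1.404928*u^6 - 2.182656*u^5 - 14.223552*u^4 + 15.707096*u^3 + 51.814368*u^2 - 28.964736*u - 67.917312)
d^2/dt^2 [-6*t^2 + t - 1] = -12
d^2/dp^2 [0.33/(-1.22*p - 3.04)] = -0.982344/(1.22*p + 3.04)^3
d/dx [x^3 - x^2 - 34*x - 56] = 3*x^2 - 2*x - 34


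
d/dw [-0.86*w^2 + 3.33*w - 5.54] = 3.33 - 1.72*w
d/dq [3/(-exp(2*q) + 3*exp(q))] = 3*(2*exp(q) - 3)*exp(-q)/(exp(q) - 3)^2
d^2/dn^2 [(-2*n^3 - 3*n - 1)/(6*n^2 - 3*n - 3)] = 12*n*(-n^2 - n - 1)/(8*n^6 - 12*n^5 - 6*n^4 + 11*n^3 + 3*n^2 - 3*n - 1)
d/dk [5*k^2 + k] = 10*k + 1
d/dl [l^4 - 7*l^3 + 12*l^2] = l*(4*l^2 - 21*l + 24)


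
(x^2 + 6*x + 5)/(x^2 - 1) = (x + 5)/(x - 1)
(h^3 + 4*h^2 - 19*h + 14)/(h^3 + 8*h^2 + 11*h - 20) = (h^2 + 5*h - 14)/(h^2 + 9*h + 20)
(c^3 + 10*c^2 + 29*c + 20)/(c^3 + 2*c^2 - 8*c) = (c^2 + 6*c + 5)/(c*(c - 2))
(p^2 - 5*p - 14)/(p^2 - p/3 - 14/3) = 3*(p - 7)/(3*p - 7)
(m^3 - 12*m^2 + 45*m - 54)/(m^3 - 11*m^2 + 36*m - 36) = (m - 3)/(m - 2)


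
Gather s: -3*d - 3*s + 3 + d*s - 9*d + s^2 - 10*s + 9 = -12*d + s^2 + s*(d - 13) + 12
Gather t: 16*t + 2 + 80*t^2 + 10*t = 80*t^2 + 26*t + 2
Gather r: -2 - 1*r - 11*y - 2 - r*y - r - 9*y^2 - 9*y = r*(-y - 2) - 9*y^2 - 20*y - 4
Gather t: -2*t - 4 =-2*t - 4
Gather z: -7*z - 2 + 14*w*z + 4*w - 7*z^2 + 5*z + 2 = 4*w - 7*z^2 + z*(14*w - 2)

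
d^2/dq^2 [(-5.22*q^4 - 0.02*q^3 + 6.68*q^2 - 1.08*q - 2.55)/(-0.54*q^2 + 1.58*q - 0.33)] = (3.044304*q^6 - 26.722224*q^5 + 83.768472*q^4 - 54.223496*q^3 + 18.362664*q^2 - 14.195628*q + 11.49414)/(0.157464*q^6 - 1.382184*q^5 + 4.332852*q^4 - 5.633648*q^3 + 2.647854*q^2 - 0.516186*q + 0.035937)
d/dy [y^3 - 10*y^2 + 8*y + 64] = 3*y^2 - 20*y + 8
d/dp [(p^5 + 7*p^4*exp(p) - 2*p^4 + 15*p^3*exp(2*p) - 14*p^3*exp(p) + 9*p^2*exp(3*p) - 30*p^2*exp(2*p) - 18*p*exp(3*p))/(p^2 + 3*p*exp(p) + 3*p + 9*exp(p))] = (4*p^4*exp(p) + 3*p^4 + 6*p^3*exp(2*p) + 12*p^3*exp(p) + 8*p^3 + 9*p^2*exp(2*p) + 4*p^2*exp(p) - 18*p^2 - 18*p*exp(2*p) - 48*p*exp(p) - 18*exp(2*p))/(p^2 + 6*p + 9)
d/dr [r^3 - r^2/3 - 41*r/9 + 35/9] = 3*r^2 - 2*r/3 - 41/9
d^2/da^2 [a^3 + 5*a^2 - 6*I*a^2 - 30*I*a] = 6*a + 10 - 12*I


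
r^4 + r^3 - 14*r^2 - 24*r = r*(r - 4)*(r + 2)*(r + 3)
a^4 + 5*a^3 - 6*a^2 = a^2*(a - 1)*(a + 6)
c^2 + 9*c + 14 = (c + 2)*(c + 7)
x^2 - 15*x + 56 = (x - 8)*(x - 7)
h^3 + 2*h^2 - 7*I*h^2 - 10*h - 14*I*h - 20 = (h + 2)*(h - 5*I)*(h - 2*I)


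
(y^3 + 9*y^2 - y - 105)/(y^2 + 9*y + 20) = (y^2 + 4*y - 21)/(y + 4)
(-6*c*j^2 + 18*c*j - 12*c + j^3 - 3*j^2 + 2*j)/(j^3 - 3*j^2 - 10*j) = (6*c*j^2 - 18*c*j + 12*c - j^3 + 3*j^2 - 2*j)/(j*(-j^2 + 3*j + 10))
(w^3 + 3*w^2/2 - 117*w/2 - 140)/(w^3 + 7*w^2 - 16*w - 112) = (w^2 - 11*w/2 - 20)/(w^2 - 16)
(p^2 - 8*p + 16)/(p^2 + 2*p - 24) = (p - 4)/(p + 6)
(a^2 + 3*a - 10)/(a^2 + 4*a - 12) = (a + 5)/(a + 6)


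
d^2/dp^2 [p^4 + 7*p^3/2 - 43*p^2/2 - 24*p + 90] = 12*p^2 + 21*p - 43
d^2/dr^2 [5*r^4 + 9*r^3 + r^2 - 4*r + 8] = 60*r^2 + 54*r + 2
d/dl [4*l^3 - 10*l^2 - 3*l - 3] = 12*l^2 - 20*l - 3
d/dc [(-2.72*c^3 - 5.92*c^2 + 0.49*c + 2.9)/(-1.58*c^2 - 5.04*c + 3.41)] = (4.2976*c^4 + 27.4176*c^3 + 2.7854*c^2 - 31.2104*c + 16.2869)/(2.4964*c^4 + 15.9264*c^3 + 14.626*c^2 - 34.3728*c + 11.6281)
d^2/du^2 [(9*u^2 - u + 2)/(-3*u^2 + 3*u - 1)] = 18*(-8*u^3 + 3*u^2 + 5*u - 2)/(27*u^6 - 81*u^5 + 108*u^4 - 81*u^3 + 36*u^2 - 9*u + 1)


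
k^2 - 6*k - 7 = (k - 7)*(k + 1)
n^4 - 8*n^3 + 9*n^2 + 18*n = n*(n - 6)*(n - 3)*(n + 1)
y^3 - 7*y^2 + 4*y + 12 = (y - 6)*(y - 2)*(y + 1)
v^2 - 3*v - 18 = (v - 6)*(v + 3)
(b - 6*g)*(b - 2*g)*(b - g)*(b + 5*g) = b^4 - 4*b^3*g - 25*b^2*g^2 + 88*b*g^3 - 60*g^4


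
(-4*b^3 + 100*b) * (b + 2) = -4*b^4 - 8*b^3 + 100*b^2 + 200*b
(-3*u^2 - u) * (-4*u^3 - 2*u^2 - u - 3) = 12*u^5 + 10*u^4 + 5*u^3 + 10*u^2 + 3*u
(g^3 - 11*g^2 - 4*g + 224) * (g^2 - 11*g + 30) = g^5 - 22*g^4 + 147*g^3 - 62*g^2 - 2584*g + 6720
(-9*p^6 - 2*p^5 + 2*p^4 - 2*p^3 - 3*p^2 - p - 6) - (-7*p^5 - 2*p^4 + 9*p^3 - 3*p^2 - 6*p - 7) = -9*p^6 + 5*p^5 + 4*p^4 - 11*p^3 + 5*p + 1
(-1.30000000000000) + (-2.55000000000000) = -3.85000000000000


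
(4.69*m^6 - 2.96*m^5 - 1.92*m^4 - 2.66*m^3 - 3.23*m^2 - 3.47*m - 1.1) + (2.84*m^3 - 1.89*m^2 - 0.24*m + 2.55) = 4.69*m^6 - 2.96*m^5 - 1.92*m^4 + 0.18*m^3 - 5.12*m^2 - 3.71*m + 1.45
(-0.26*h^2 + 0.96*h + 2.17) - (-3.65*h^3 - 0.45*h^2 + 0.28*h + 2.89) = 3.65*h^3 + 0.19*h^2 + 0.68*h - 0.72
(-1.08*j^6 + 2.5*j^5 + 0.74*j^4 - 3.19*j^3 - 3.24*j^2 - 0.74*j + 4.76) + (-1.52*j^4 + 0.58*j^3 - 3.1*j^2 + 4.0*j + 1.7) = -1.08*j^6 + 2.5*j^5 - 0.78*j^4 - 2.61*j^3 - 6.34*j^2 + 3.26*j + 6.46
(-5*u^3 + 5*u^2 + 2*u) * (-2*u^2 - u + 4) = 10*u^5 - 5*u^4 - 29*u^3 + 18*u^2 + 8*u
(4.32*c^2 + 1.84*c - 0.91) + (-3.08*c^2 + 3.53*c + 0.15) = 1.24*c^2 + 5.37*c - 0.76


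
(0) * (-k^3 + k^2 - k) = 0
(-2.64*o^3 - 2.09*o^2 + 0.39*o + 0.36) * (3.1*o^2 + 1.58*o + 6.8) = -8.184*o^5 - 10.6502*o^4 - 20.0452*o^3 - 12.4798*o^2 + 3.2208*o + 2.448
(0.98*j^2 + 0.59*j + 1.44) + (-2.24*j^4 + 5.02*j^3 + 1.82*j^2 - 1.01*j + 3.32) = -2.24*j^4 + 5.02*j^3 + 2.8*j^2 - 0.42*j + 4.76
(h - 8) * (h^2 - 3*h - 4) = h^3 - 11*h^2 + 20*h + 32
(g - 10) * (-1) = 10 - g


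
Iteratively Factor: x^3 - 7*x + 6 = (x - 1)*(x^2 + x - 6) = (x - 1)*(x + 3)*(x - 2)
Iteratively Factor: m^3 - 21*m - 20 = (m - 5)*(m^2 + 5*m + 4) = (m - 5)*(m + 1)*(m + 4)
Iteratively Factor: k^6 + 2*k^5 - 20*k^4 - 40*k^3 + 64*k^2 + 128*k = (k + 2)*(k^5 - 20*k^3 + 64*k) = (k + 2)^2*(k^4 - 2*k^3 - 16*k^2 + 32*k) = (k - 4)*(k + 2)^2*(k^3 + 2*k^2 - 8*k) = k*(k - 4)*(k + 2)^2*(k^2 + 2*k - 8) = k*(k - 4)*(k - 2)*(k + 2)^2*(k + 4)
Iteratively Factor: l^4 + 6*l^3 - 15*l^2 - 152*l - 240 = (l + 4)*(l^3 + 2*l^2 - 23*l - 60) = (l + 3)*(l + 4)*(l^2 - l - 20) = (l + 3)*(l + 4)^2*(l - 5)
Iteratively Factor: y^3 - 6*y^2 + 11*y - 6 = (y - 2)*(y^2 - 4*y + 3) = (y - 2)*(y - 1)*(y - 3)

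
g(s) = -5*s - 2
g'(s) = -5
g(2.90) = -16.50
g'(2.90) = -5.00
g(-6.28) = 29.40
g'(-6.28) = -5.00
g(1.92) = -11.60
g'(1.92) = -5.00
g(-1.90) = 7.50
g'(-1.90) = -5.00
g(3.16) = -17.80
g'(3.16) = -5.00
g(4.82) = -26.10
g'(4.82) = -5.00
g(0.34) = -3.70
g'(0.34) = -5.00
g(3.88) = -21.40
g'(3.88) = -5.00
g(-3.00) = 13.00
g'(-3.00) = -5.00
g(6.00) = -32.00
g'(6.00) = -5.00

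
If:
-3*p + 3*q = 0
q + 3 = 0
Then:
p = -3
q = -3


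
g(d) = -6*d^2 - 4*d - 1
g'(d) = -12*d - 4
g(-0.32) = -0.33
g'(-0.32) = -0.16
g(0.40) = -3.56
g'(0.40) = -8.80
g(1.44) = -19.20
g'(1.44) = -21.28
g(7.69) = -386.58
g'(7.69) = -96.28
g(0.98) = -10.68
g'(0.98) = -15.76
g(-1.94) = -15.82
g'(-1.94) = 19.28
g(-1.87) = -14.50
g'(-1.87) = 18.44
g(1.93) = -31.07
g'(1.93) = -27.16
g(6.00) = -241.00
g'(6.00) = -76.00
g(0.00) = -1.00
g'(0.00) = -4.00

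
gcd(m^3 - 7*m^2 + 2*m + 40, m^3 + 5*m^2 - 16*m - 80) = m - 4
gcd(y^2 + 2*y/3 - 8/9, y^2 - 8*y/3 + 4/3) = y - 2/3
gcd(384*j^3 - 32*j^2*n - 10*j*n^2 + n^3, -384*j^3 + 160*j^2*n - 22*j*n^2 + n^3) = 64*j^2 - 16*j*n + n^2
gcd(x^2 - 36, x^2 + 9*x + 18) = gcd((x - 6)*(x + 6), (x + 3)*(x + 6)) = x + 6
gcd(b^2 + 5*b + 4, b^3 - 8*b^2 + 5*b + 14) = b + 1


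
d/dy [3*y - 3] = 3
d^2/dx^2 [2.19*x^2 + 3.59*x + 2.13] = 4.38000000000000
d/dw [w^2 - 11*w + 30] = 2*w - 11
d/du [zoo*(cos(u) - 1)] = zoo*sin(u)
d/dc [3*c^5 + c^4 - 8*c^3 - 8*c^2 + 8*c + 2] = 15*c^4 + 4*c^3 - 24*c^2 - 16*c + 8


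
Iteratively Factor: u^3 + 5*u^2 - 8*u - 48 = (u + 4)*(u^2 + u - 12) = (u + 4)^2*(u - 3)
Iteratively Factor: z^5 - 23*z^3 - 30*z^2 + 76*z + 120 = (z + 2)*(z^4 - 2*z^3 - 19*z^2 + 8*z + 60) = (z - 2)*(z + 2)*(z^3 - 19*z - 30) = (z - 2)*(z + 2)^2*(z^2 - 2*z - 15) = (z - 5)*(z - 2)*(z + 2)^2*(z + 3)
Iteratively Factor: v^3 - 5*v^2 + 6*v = (v)*(v^2 - 5*v + 6) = v*(v - 3)*(v - 2)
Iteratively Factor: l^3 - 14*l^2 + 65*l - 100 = (l - 4)*(l^2 - 10*l + 25) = (l - 5)*(l - 4)*(l - 5)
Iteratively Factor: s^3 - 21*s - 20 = (s + 4)*(s^2 - 4*s - 5) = (s + 1)*(s + 4)*(s - 5)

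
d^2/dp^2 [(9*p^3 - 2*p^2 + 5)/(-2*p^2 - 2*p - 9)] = 2*(118*p^3 - 654*p^2 - 2247*p + 232)/(8*p^6 + 24*p^5 + 132*p^4 + 224*p^3 + 594*p^2 + 486*p + 729)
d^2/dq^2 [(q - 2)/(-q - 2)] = 8/(q + 2)^3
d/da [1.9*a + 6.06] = 1.90000000000000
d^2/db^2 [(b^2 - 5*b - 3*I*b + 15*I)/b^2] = (b*(-10 - 6*I) + 90*I)/b^4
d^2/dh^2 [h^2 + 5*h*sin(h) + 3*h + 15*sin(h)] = -5*h*sin(h) - 15*sin(h) + 10*cos(h) + 2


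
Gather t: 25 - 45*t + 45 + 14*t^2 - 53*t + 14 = 14*t^2 - 98*t + 84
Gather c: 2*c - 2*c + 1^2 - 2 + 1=0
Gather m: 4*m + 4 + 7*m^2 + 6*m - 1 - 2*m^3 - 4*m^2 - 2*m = -2*m^3 + 3*m^2 + 8*m + 3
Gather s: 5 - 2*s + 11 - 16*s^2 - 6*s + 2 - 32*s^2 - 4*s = -48*s^2 - 12*s + 18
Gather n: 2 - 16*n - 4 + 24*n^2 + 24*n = 24*n^2 + 8*n - 2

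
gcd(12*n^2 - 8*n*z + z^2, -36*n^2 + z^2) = -6*n + z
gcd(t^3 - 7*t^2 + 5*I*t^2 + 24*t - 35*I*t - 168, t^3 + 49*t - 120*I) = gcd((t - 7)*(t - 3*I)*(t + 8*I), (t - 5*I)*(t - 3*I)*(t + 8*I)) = t^2 + 5*I*t + 24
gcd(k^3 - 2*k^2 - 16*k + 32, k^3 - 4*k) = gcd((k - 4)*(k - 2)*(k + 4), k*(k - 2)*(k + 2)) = k - 2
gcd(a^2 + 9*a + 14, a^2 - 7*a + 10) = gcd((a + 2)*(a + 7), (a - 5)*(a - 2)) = 1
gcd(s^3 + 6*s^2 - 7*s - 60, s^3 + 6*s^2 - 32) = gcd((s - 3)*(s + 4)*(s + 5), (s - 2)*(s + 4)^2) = s + 4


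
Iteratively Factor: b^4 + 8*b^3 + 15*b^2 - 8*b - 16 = (b - 1)*(b^3 + 9*b^2 + 24*b + 16) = (b - 1)*(b + 1)*(b^2 + 8*b + 16) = (b - 1)*(b + 1)*(b + 4)*(b + 4)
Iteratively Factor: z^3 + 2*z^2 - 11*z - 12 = (z + 4)*(z^2 - 2*z - 3) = (z + 1)*(z + 4)*(z - 3)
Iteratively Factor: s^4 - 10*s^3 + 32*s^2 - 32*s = (s - 4)*(s^3 - 6*s^2 + 8*s) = s*(s - 4)*(s^2 - 6*s + 8) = s*(s - 4)*(s - 2)*(s - 4)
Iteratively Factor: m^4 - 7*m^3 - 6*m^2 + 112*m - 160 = (m - 4)*(m^3 - 3*m^2 - 18*m + 40) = (m - 5)*(m - 4)*(m^2 + 2*m - 8) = (m - 5)*(m - 4)*(m + 4)*(m - 2)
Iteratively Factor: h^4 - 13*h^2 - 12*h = (h + 1)*(h^3 - h^2 - 12*h) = h*(h + 1)*(h^2 - h - 12) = h*(h + 1)*(h + 3)*(h - 4)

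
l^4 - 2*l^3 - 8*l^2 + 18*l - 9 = (l - 3)*(l - 1)^2*(l + 3)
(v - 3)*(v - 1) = v^2 - 4*v + 3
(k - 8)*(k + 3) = k^2 - 5*k - 24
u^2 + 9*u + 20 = (u + 4)*(u + 5)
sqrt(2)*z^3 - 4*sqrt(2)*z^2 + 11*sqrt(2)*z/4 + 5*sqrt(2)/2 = (z - 5/2)*(z - 2)*(sqrt(2)*z + sqrt(2)/2)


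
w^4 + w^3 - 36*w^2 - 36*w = w*(w - 6)*(w + 1)*(w + 6)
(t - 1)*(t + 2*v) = t^2 + 2*t*v - t - 2*v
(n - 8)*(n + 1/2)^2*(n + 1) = n^4 - 6*n^3 - 59*n^2/4 - 39*n/4 - 2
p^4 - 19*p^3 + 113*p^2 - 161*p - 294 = (p - 7)^2*(p - 6)*(p + 1)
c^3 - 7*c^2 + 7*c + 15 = (c - 5)*(c - 3)*(c + 1)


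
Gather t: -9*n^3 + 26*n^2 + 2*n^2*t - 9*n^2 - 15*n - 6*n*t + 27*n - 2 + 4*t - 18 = -9*n^3 + 17*n^2 + 12*n + t*(2*n^2 - 6*n + 4) - 20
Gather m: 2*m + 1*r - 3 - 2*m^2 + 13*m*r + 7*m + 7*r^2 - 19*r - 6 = -2*m^2 + m*(13*r + 9) + 7*r^2 - 18*r - 9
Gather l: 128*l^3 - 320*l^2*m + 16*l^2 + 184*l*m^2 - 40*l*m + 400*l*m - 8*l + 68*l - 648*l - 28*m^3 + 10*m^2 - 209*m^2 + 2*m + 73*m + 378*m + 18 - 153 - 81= 128*l^3 + l^2*(16 - 320*m) + l*(184*m^2 + 360*m - 588) - 28*m^3 - 199*m^2 + 453*m - 216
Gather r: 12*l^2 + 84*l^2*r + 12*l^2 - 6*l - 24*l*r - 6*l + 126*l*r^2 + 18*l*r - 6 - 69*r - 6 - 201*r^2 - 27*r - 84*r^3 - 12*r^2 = 24*l^2 - 12*l - 84*r^3 + r^2*(126*l - 213) + r*(84*l^2 - 6*l - 96) - 12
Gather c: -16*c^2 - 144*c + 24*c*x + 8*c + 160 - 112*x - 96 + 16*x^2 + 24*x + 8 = -16*c^2 + c*(24*x - 136) + 16*x^2 - 88*x + 72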